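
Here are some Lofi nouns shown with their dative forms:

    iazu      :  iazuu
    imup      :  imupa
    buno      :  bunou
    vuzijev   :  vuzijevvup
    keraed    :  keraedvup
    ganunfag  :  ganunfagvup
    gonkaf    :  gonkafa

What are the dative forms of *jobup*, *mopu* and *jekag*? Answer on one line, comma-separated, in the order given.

The suffix is conditioned by the final sound: -a when the stem ends in a voiceless consonant (*imup*, *gonkaf*); -vup when the stem ends in a voiced consonant (*vuzijev*, *keraed*, *ganunfag*); -u when the stem ends in a vowel (*iazu*, *buno*).
Since the final sound of *jobup* is /p/ (a voiceless consonant), it takes -a, giving *jobupa*.
*mopu* — final sound /u/ (a vowel) → -u → *mopuu*.
Since the final sound of *jekag* is /g/ (a voiced consonant), it takes -vup, giving *jekagvup*.

jobupa, mopuu, jekagvup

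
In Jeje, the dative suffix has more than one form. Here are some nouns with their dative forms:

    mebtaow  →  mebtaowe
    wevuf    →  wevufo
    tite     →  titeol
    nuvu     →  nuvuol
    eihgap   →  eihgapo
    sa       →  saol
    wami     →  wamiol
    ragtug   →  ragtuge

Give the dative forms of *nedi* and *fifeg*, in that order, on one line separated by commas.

The alternation tracks the final sound of the stem — -o when the stem ends in a voiceless consonant (*wevuf*, *eihgap*); -e when the stem ends in a voiced consonant (*mebtaow*, *ragtug*); -ol when the stem ends in a vowel (*tite*, *nuvu*, *sa*, *wami*).
*nedi*: final sound = /i/, a vowel → -ol → *nediol*.
*fifeg*: final sound = /g/, a voiced consonant → -e → *fifege*.

nediol, fifege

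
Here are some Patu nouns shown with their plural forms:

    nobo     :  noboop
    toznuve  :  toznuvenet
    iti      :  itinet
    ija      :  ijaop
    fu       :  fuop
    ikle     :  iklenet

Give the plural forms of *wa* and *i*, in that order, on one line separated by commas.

The pattern is front/back vowel harmony: -net when the last vowel of the stem is a front vowel (*toznuve*, *iti*, *ikle*); -op when the last vowel of the stem is a back vowel (*nobo*, *ija*, *fu*).
The last vowel of *wa* is /a/, which is a back vowel, so the suffix is -op, giving *waop*.
*i*: last vowel = /i/, a front vowel → -net → *inet*.

waop, inet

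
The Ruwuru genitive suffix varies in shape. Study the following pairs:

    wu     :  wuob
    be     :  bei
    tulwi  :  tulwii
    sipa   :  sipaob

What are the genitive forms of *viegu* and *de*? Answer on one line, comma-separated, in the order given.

Looking at the last vowel of each stem: -i when the last vowel of the stem is a front vowel (*be*, *tulwi*); -ob when the last vowel of the stem is a back vowel (*wu*, *sipa*).
Since the last vowel of *viegu* is /u/ (a back vowel), it takes -ob, giving *vieguob*.
The last vowel of *de* is /e/, which is a front vowel, so the suffix is -i, giving *dei*.

vieguob, dei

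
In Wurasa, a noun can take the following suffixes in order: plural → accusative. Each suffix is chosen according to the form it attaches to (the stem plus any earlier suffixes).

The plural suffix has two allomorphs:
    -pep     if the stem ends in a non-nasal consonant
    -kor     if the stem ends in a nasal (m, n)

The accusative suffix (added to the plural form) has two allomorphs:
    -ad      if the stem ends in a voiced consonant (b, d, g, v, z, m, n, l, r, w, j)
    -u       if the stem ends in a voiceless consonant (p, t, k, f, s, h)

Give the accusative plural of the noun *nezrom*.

nezromkorad

*nezrom*: final consonant = /m/, a nasal → -kor → *nezromkor*.
The plural form *nezromkor* — final consonant /r/ (voiced) → -ad → *nezromkorad*.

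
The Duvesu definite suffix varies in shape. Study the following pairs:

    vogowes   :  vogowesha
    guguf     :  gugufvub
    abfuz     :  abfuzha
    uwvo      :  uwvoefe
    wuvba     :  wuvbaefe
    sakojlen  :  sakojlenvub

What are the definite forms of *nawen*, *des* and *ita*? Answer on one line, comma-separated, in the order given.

nawenvub, desha, itaefe

The alternation tracks the final sound of the stem — -ha when the stem ends in a sibilant (*vogowes*, *abfuz*); -vub when the stem ends in a non-sibilant consonant (*guguf*, *sakojlen*); -efe when the stem ends in a vowel (*uwvo*, *wuvba*).
Since the final sound of *nawen* is /n/ (a non-sibilant consonant), it takes -vub, giving *nawenvub*.
The final sound of *des* is /s/, which is a sibilant, so the suffix is -ha, giving *desha*.
The final sound of *ita* is /a/, which is a vowel, so the suffix is -efe, giving *itaefe*.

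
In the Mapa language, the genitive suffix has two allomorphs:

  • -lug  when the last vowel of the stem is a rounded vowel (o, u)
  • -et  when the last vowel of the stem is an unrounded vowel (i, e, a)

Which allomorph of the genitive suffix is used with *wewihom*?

-lug

*wewihom* — last vowel /o/ (a rounded vowel) → -lug.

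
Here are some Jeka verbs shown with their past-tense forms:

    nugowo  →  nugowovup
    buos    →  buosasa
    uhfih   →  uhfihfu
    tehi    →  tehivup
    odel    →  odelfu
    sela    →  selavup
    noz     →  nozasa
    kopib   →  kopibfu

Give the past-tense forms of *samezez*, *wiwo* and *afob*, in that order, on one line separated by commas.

samezezasa, wiwovup, afobfu

The alternation tracks the final sound of the stem — -asa when the stem ends in a sibilant (*buos*, *noz*); -fu when the stem ends in a non-sibilant consonant (*uhfih*, *odel*, *kopib*); -vup when the stem ends in a vowel (*nugowo*, *tehi*, *sela*).
Since the final sound of *samezez* is /z/ (a sibilant), it takes -asa, giving *samezezasa*.
*wiwo*: final sound = /o/, a vowel → -vup → *wiwovup*.
*afob* — final sound /b/ (a non-sibilant consonant) → -fu → *afobfu*.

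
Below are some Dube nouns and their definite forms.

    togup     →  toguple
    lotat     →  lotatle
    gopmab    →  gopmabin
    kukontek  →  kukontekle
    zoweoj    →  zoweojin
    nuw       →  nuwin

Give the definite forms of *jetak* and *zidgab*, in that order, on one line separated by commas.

jetakle, zidgabin

The alternation tracks the final consonant of the stem — -le when the stem ends in a voiceless consonant (*togup*, *lotat*, *kukontek*); -in when the stem ends in a voiced consonant (*gopmab*, *zoweoj*, *nuw*).
Since the final consonant of *jetak* is /k/ (voiceless), it takes -le, giving *jetakle*.
Since the final consonant of *zidgab* is /b/ (voiced), it takes -in, giving *zidgabin*.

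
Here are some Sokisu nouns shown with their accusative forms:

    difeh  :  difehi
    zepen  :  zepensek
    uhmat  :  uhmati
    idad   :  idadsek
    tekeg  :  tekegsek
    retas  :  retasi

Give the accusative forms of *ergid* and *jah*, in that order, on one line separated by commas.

Looking at the final consonant of each stem: -i when the stem ends in a voiceless consonant (*difeh*, *uhmat*, *retas*); -sek when the stem ends in a voiced consonant (*zepen*, *idad*, *tekeg*).
The final consonant of *ergid* is /d/, which is voiced, so the suffix is -sek, giving *ergidsek*.
*jah* — final consonant /h/ (voiceless) → -i → *jahi*.

ergidsek, jahi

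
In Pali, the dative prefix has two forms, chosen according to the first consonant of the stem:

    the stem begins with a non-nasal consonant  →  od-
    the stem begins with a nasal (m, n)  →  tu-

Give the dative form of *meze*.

*meze*: first consonant = /m/, a nasal → tu- → *tumeze*.

tumeze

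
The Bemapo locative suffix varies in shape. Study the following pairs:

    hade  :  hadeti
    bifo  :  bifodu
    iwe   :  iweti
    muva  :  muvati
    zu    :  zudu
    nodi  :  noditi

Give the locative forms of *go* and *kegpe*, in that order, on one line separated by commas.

godu, kegpeti

The pattern is rounding harmony: -du when the last vowel of the stem is a rounded vowel (*bifo*, *zu*); -ti when the last vowel of the stem is an unrounded vowel (*hade*, *iwe*, *muva*, *nodi*).
*go* — last vowel /o/ (a rounded vowel) → -du → *godu*.
*kegpe*: last vowel = /e/, an unrounded vowel → -ti → *kegpeti*.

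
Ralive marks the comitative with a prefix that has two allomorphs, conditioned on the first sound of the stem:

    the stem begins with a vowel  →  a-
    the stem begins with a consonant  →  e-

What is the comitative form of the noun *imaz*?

The first sound of *imaz* is /i/, which is a vowel, so the prefix is a-, giving *aimaz*.

aimaz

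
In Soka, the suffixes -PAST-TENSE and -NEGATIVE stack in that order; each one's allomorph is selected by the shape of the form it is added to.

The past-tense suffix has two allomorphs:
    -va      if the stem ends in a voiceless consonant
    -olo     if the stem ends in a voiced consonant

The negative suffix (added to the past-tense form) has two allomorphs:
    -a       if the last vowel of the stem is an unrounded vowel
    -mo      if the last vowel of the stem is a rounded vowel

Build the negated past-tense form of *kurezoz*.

*kurezoz*: final consonant = /z/, voiced → -olo → *kurezozolo*.
The last vowel of the past-tense form *kurezozolo* is /o/, which is a rounded vowel, so the negative suffix is -mo, giving *kurezozolomo*.

kurezozolomo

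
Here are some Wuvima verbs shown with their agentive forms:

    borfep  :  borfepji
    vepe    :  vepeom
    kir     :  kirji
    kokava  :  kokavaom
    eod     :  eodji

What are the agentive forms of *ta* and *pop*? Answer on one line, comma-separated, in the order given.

Looking at the final sound of each stem: -ji when the stem ends in a consonant (*borfep*, *kir*, *eod*); -om when the stem ends in a vowel (*vepe*, *kokava*).
The final sound of *ta* is /a/, which is a vowel, so the suffix is -om, giving *taom*.
*pop*: final sound = /p/, a consonant → -ji → *popji*.

taom, popji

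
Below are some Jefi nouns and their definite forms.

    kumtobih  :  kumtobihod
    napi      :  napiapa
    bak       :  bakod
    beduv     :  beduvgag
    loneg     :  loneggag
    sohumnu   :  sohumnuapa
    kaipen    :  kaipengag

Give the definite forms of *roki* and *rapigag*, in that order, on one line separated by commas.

rokiapa, rapigaggag

The alternation tracks the final sound of the stem — -od when the stem ends in a voiceless consonant (*kumtobih*, *bak*); -gag when the stem ends in a voiced consonant (*beduv*, *loneg*, *kaipen*); -apa when the stem ends in a vowel (*napi*, *sohumnu*).
The final sound of *roki* is /i/, which is a vowel, so the suffix is -apa, giving *rokiapa*.
The final sound of *rapigag* is /g/, which is a voiced consonant, so the suffix is -gag, giving *rapigaggag*.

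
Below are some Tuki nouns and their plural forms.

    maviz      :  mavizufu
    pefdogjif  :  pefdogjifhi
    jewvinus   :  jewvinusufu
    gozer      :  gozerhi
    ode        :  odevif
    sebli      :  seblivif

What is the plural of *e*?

The suffix is conditioned by the final sound: -ufu when the stem ends in a sibilant (*maviz*, *jewvinus*); -hi when the stem ends in a non-sibilant consonant (*pefdogjif*, *gozer*); -vif when the stem ends in a vowel (*ode*, *sebli*).
The final sound of *e* is /e/, which is a vowel, so the suffix is -vif, giving *evif*.

evif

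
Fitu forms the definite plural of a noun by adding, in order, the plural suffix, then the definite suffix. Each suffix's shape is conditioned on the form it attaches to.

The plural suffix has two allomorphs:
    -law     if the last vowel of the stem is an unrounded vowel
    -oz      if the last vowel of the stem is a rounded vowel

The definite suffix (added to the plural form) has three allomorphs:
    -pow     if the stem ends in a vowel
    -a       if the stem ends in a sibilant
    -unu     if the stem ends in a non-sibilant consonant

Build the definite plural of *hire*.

hirelawunu

Since the last vowel of *hire* is /e/ (an unrounded vowel), it takes -law, giving *hirelaw*.
Since the final sound of the plural form *hirelaw* is /w/ (a non-sibilant consonant), it takes -unu, giving *hirelawunu*.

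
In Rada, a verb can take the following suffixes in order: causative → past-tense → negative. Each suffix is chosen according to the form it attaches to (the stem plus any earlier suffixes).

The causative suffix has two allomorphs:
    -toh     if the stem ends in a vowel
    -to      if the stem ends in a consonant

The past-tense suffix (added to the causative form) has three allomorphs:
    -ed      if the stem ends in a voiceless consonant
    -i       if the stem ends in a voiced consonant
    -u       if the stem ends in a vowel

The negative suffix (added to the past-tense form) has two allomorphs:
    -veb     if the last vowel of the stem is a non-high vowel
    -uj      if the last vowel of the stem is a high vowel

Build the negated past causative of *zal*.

The final sound of *zal* is /l/, which is a consonant, so the causative suffix is -to, giving *zalto*.
Since the final sound of the causative form *zalto* is /o/ (a vowel), it takes -u, giving *zaltou*.
The past-tense form *zaltou*: last vowel = /u/, a high vowel → -uj → *zaltouuj*.

zaltouuj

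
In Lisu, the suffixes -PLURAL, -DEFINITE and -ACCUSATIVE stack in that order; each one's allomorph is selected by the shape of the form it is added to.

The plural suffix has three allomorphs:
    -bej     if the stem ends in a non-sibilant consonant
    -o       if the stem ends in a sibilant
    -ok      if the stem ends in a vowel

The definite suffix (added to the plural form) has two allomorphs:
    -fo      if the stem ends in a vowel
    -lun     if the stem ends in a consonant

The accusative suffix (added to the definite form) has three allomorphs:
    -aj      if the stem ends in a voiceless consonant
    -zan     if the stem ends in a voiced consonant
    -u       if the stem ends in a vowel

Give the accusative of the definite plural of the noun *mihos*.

*mihos*: final sound = /s/, a sibilant → -o → *mihoso*.
The plural form *mihoso* — final sound /o/ (a vowel) → -fo → *mihosofo*.
The definite form *mihosofo*: final sound = /o/, a vowel → -u → *mihosofou*.

mihosofou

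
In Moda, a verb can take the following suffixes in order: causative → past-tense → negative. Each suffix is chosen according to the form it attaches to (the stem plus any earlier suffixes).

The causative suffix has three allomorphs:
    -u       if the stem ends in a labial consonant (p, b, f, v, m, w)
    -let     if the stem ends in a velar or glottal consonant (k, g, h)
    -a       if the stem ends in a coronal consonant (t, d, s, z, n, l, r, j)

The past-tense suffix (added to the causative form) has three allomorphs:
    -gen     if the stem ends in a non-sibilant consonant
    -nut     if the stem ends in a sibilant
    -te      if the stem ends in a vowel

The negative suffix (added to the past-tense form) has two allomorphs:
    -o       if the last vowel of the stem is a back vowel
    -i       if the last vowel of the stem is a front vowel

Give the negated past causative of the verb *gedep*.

Since the final consonant of *gedep* is /p/ (labial), it takes -u, giving *gedepu*.
Since the final sound of the causative form *gedepu* is /u/ (a vowel), it takes -te, giving *gedepute*.
Since the last vowel of the past-tense form *gedepute* is /e/ (a front vowel), it takes -i, giving *gedeputei*.

gedeputei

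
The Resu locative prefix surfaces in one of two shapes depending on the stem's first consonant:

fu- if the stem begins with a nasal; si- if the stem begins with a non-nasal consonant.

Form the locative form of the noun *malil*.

fumalil

*malil* — first consonant /m/ (a nasal) → fu- → *fumalil*.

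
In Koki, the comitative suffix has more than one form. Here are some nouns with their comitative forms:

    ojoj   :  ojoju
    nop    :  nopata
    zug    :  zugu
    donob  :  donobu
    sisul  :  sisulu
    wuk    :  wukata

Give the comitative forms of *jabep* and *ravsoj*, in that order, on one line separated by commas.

jabepata, ravsoju

Looking at the final consonant of each stem: -ata when the stem ends in a voiceless consonant (*nop*, *wuk*); -u when the stem ends in a voiced consonant (*ojoj*, *zug*, *donob*, *sisul*).
*jabep* — final consonant /p/ (voiceless) → -ata → *jabepata*.
*ravsoj* — final consonant /j/ (voiced) → -u → *ravsoju*.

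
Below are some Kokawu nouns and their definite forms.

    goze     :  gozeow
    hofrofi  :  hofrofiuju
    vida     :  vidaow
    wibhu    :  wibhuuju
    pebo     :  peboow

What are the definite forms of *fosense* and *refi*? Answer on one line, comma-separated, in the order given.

fosenseow, refiuju

Looking at the last vowel of each stem: -uju when the last vowel of the stem is a high vowel (*hofrofi*, *wibhu*); -ow when the last vowel of the stem is a non-high vowel (*goze*, *vida*, *pebo*).
Since the last vowel of *fosense* is /e/ (a non-high vowel), it takes -ow, giving *fosenseow*.
Since the last vowel of *refi* is /i/ (a high vowel), it takes -uju, giving *refiuju*.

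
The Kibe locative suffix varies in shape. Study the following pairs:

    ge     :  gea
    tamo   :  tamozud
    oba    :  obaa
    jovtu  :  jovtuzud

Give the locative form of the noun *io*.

iozud

The suffix is conditioned by the last vowel: -zud when the last vowel of the stem is a rounded vowel (*tamo*, *jovtu*); -a when the last vowel of the stem is an unrounded vowel (*ge*, *oba*).
*io* — last vowel /o/ (a rounded vowel) → -zud → *iozud*.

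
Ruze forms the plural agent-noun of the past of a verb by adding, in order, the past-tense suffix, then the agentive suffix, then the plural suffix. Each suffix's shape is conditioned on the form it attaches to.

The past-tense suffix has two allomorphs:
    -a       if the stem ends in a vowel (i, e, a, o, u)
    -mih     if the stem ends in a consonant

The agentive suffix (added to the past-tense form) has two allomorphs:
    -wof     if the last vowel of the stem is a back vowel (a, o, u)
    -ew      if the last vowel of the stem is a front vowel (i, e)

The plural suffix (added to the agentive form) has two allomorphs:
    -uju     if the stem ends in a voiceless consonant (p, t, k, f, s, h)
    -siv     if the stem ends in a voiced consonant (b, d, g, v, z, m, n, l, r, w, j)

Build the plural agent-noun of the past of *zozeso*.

Since the final sound of *zozeso* is /o/ (a vowel), it takes -a, giving *zozesoa*.
The last vowel of the past-tense form *zozesoa* is /a/, which is a back vowel, so the agentive suffix is -wof, giving *zozesoawof*.
Since the final consonant of the agentive form *zozesoawof* is /f/ (voiceless), it takes -uju, giving *zozesoawofuju*.

zozesoawofuju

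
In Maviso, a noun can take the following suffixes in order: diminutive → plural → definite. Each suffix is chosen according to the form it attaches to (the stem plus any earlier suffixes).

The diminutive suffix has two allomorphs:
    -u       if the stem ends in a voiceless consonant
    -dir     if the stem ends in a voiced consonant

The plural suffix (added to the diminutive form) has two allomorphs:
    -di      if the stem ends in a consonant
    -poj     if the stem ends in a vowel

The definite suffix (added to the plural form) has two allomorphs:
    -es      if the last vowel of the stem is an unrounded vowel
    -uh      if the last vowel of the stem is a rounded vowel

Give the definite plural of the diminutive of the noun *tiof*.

tiofupojuh

*tiof*: final consonant = /f/, voiceless → -u → *tiofu*.
The final sound of the diminutive form *tiofu* is /u/, which is a vowel, so the plural suffix is -poj, giving *tiofupoj*.
Since the last vowel of the plural form *tiofupoj* is /o/ (a rounded vowel), it takes -uh, giving *tiofupojuh*.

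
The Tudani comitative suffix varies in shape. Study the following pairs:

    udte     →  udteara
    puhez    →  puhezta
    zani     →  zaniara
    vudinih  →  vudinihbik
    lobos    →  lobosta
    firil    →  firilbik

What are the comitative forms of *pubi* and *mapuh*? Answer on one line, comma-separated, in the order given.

The alternation tracks the final sound of the stem — -ta when the stem ends in a sibilant (*puhez*, *lobos*); -bik when the stem ends in a non-sibilant consonant (*vudinih*, *firil*); -ara when the stem ends in a vowel (*udte*, *zani*).
Since the final sound of *pubi* is /i/ (a vowel), it takes -ara, giving *pubiara*.
The final sound of *mapuh* is /h/, which is a non-sibilant consonant, so the suffix is -bik, giving *mapuhbik*.

pubiara, mapuhbik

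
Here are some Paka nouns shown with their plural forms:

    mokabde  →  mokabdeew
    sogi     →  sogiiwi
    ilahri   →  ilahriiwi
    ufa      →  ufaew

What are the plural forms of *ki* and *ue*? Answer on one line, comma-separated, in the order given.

The suffix is conditioned by the last vowel: -iwi when the last vowel of the stem is a high vowel (*sogi*, *ilahri*); -ew when the last vowel of the stem is a non-high vowel (*mokabde*, *ufa*).
Since the last vowel of *ki* is /i/ (a high vowel), it takes -iwi, giving *kiiwi*.
The last vowel of *ue* is /e/, which is a non-high vowel, so the suffix is -ew, giving *ueew*.

kiiwi, ueew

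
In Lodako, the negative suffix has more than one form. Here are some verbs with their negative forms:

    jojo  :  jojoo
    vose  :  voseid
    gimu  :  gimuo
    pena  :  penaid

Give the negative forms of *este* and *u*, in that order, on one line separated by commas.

The pattern is rounding harmony: -o when the last vowel of the stem is a rounded vowel (*jojo*, *gimu*); -id when the last vowel of the stem is an unrounded vowel (*vose*, *pena*).
*este*: last vowel = /e/, an unrounded vowel → -id → *esteid*.
The last vowel of *u* is /u/, which is a rounded vowel, so the suffix is -o, giving *uo*.

esteid, uo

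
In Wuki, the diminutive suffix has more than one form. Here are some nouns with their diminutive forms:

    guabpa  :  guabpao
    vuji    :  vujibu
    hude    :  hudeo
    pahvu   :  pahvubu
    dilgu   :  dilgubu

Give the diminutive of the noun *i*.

ibu

The pattern is height harmony: -bu when the last vowel of the stem is a high vowel (*vuji*, *pahvu*, *dilgu*); -o when the last vowel of the stem is a non-high vowel (*guabpa*, *hude*).
Since the last vowel of *i* is /i/ (a high vowel), it takes -bu, giving *ibu*.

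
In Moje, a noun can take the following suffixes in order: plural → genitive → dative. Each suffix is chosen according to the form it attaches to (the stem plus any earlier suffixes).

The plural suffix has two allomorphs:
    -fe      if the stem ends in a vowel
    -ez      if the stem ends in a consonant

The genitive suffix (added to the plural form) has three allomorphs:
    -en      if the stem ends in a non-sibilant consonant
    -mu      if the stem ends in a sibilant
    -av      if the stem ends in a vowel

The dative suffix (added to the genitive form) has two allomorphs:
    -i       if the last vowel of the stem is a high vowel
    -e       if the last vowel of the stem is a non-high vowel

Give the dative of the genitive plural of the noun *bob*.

bobezmui

*bob* — final sound /b/ (a consonant) → -ez → *bobez*.
Since the final sound of the plural form *bobez* is /z/ (a sibilant), it takes -mu, giving *bobezmu*.
The last vowel of the genitive form *bobezmu* is /u/, which is a high vowel, so the dative suffix is -i, giving *bobezmui*.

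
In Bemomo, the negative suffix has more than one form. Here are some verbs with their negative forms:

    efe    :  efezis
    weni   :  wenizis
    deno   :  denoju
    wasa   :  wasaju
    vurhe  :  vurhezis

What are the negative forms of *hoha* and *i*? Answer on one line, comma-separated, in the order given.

Looking at the last vowel of each stem: -zis when the last vowel of the stem is a front vowel (*efe*, *weni*, *vurhe*); -ju when the last vowel of the stem is a back vowel (*deno*, *wasa*).
*hoha* — last vowel /a/ (a back vowel) → -ju → *hohaju*.
The last vowel of *i* is /i/, which is a front vowel, so the suffix is -zis, giving *izis*.

hohaju, izis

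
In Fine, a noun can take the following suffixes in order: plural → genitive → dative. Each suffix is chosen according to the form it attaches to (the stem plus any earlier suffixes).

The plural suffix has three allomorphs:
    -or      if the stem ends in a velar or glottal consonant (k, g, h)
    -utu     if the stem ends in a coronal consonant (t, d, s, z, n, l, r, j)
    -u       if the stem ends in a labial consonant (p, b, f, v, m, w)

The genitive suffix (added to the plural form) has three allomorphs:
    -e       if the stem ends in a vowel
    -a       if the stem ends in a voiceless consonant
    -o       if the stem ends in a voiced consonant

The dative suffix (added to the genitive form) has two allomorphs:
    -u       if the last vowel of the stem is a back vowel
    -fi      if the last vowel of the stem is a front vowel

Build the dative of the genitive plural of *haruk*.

harukorou

*haruk*: final consonant = /k/, velar/glottal → -or → *harukor*.
The plural form *harukor*: final sound = /r/, a voiced consonant → -o → *harukoro*.
The genitive form *harukoro* — last vowel /o/ (a back vowel) → -u → *harukorou*.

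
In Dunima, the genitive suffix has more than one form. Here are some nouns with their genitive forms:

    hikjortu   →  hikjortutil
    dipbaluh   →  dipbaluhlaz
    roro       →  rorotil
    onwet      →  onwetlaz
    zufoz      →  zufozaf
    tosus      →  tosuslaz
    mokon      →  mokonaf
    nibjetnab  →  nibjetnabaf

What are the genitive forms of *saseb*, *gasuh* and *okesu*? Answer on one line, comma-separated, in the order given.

sasebaf, gasuhlaz, okesutil

The pattern is voicing of the final sound: -laz when the stem ends in a voiceless consonant (*dipbaluh*, *onwet*, *tosus*); -af when the stem ends in a voiced consonant (*zufoz*, *mokon*, *nibjetnab*); -til when the stem ends in a vowel (*hikjortu*, *roro*).
*saseb*: final sound = /b/, a voiced consonant → -af → *sasebaf*.
*gasuh* — final sound /h/ (a voiceless consonant) → -laz → *gasuhlaz*.
*okesu* — final sound /u/ (a vowel) → -til → *okesutil*.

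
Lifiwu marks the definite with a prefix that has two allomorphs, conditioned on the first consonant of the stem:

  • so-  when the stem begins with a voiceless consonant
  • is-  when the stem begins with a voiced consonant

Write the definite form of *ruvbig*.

Since the first consonant of *ruvbig* is /r/ (voiced), it takes is-, giving *isruvbig*.

isruvbig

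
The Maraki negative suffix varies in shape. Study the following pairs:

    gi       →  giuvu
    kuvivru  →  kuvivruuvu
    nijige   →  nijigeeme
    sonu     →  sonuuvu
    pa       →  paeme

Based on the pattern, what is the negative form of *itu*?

ituuvu

Looking at the last vowel of each stem: -uvu when the last vowel of the stem is a high vowel (*gi*, *kuvivru*, *sonu*); -eme when the last vowel of the stem is a non-high vowel (*nijige*, *pa*).
*itu* — last vowel /u/ (a high vowel) → -uvu → *ituuvu*.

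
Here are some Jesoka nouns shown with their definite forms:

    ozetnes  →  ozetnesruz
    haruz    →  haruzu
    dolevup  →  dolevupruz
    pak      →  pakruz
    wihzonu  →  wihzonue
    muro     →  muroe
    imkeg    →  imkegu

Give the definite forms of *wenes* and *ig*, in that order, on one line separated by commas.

Looking at the final sound of each stem: -ruz when the stem ends in a voiceless consonant (*ozetnes*, *dolevup*, *pak*); -u when the stem ends in a voiced consonant (*haruz*, *imkeg*); -e when the stem ends in a vowel (*wihzonu*, *muro*).
Since the final sound of *wenes* is /s/ (a voiceless consonant), it takes -ruz, giving *wenesruz*.
*ig*: final sound = /g/, a voiced consonant → -u → *igu*.

wenesruz, igu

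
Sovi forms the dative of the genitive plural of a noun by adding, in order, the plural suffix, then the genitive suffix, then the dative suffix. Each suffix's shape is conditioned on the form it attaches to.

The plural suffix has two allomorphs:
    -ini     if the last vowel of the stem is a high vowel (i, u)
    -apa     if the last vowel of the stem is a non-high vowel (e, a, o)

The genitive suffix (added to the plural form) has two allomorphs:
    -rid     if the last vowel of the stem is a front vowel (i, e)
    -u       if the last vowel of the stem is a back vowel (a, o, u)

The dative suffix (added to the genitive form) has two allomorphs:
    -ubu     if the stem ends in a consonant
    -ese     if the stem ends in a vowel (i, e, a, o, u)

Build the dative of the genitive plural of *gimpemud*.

gimpemudiniridubu

*gimpemud*: last vowel = /u/, a high vowel → -ini → *gimpemudini*.
Since the last vowel of the plural form *gimpemudini* is /i/ (a front vowel), it takes -rid, giving *gimpemudinirid*.
The genitive form *gimpemudinirid* — final sound /d/ (a consonant) → -ubu → *gimpemudiniridubu*.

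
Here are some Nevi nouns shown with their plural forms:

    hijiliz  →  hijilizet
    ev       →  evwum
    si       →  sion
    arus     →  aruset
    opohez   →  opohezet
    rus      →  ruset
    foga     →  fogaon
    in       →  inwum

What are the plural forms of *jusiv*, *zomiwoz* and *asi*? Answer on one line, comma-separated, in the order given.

Looking at the final sound of each stem: -et when the stem ends in a sibilant (*hijiliz*, *arus*, *opohez*, *rus*); -wum when the stem ends in a non-sibilant consonant (*ev*, *in*); -on when the stem ends in a vowel (*si*, *foga*).
The final sound of *jusiv* is /v/, which is a non-sibilant consonant, so the suffix is -wum, giving *jusivwum*.
*zomiwoz*: final sound = /z/, a sibilant → -et → *zomiwozet*.
Since the final sound of *asi* is /i/ (a vowel), it takes -on, giving *asion*.

jusivwum, zomiwozet, asion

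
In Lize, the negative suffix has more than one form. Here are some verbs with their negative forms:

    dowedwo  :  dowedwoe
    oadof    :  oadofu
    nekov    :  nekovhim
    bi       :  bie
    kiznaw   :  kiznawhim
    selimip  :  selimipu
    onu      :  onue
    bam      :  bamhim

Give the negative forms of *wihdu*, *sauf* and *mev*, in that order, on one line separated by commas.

The pattern is voicing of the final sound: -u when the stem ends in a voiceless consonant (*oadof*, *selimip*); -him when the stem ends in a voiced consonant (*nekov*, *kiznaw*, *bam*); -e when the stem ends in a vowel (*dowedwo*, *bi*, *onu*).
*wihdu*: final sound = /u/, a vowel → -e → *wihdue*.
The final sound of *sauf* is /f/, which is a voiceless consonant, so the suffix is -u, giving *saufu*.
Since the final sound of *mev* is /v/ (a voiced consonant), it takes -him, giving *mevhim*.

wihdue, saufu, mevhim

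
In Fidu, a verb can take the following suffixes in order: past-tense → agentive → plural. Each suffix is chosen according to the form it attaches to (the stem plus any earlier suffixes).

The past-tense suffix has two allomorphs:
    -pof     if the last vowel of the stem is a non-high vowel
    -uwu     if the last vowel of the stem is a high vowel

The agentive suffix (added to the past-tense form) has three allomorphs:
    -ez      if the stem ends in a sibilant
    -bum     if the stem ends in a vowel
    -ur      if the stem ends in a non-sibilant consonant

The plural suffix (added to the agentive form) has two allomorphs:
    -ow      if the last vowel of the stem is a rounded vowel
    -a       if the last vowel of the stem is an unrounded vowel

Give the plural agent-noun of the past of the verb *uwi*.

The last vowel of *uwi* is /i/, which is a high vowel, so the past-tense suffix is -uwu, giving *uwiuwu*.
The past-tense form *uwiuwu* — final sound /u/ (a vowel) → -bum → *uwiuwubum*.
The agentive form *uwiuwubum*: last vowel = /u/, a rounded vowel → -ow → *uwiuwubumow*.

uwiuwubumow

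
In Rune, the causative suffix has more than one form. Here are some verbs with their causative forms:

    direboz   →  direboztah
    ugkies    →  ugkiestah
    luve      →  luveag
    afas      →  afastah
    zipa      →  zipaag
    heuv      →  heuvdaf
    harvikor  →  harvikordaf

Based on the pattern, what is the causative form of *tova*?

The pattern is sibilance of the final sound: -tah when the stem ends in a sibilant (*direboz*, *ugkies*, *afas*); -daf when the stem ends in a non-sibilant consonant (*heuv*, *harvikor*); -ag when the stem ends in a vowel (*luve*, *zipa*).
The final sound of *tova* is /a/, which is a vowel, so the suffix is -ag, giving *tovaag*.

tovaag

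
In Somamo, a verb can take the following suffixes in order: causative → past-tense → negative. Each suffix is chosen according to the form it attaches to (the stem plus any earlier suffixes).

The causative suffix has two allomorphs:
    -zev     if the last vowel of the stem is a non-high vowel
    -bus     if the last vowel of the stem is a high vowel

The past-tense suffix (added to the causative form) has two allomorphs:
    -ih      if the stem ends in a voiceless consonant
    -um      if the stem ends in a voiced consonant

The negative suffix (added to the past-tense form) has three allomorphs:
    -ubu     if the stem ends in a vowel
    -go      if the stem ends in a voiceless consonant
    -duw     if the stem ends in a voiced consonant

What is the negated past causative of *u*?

Since the last vowel of *u* is /u/ (a high vowel), it takes -bus, giving *ubus*.
Since the final consonant of the causative form *ubus* is /s/ (voiceless), it takes -ih, giving *ubusih*.
The final sound of the past-tense form *ubusih* is /h/, which is a voiceless consonant, so the negative suffix is -go, giving *ubusihgo*.

ubusihgo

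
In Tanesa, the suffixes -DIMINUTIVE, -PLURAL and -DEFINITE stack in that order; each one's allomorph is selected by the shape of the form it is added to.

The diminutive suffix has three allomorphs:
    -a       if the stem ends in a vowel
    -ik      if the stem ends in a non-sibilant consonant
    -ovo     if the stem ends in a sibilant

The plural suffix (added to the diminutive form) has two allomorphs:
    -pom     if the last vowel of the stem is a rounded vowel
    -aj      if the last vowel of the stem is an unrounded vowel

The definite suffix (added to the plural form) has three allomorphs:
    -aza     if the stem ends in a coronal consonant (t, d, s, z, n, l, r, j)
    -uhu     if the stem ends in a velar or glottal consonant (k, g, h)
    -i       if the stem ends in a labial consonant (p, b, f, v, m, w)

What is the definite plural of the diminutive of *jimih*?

jimihikajaza

*jimih* — final sound /h/ (a non-sibilant consonant) → -ik → *jimihik*.
The last vowel of the diminutive form *jimihik* is /i/, which is an unrounded vowel, so the plural suffix is -aj, giving *jimihikaj*.
Since the final consonant of the plural form *jimihikaj* is /j/ (coronal), it takes -aza, giving *jimihikajaza*.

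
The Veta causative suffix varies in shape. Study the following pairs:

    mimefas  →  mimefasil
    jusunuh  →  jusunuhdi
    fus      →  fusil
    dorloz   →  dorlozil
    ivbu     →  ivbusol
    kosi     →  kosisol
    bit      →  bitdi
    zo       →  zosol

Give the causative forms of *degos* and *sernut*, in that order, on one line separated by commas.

The alternation tracks the final sound of the stem — -il when the stem ends in a sibilant (*mimefas*, *fus*, *dorloz*); -di when the stem ends in a non-sibilant consonant (*jusunuh*, *bit*); -sol when the stem ends in a vowel (*ivbu*, *kosi*, *zo*).
The final sound of *degos* is /s/, which is a sibilant, so the suffix is -il, giving *degosil*.
Since the final sound of *sernut* is /t/ (a non-sibilant consonant), it takes -di, giving *sernutdi*.

degosil, sernutdi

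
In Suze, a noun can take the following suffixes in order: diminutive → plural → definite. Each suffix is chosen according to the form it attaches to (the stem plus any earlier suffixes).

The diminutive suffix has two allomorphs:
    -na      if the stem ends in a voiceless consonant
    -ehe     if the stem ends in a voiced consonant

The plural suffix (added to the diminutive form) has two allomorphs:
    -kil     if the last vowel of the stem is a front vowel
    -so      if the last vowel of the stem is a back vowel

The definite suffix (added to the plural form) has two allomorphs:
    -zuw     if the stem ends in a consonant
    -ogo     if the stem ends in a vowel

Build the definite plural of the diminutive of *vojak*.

The final consonant of *vojak* is /k/, which is voiceless, so the diminutive suffix is -na, giving *vojakna*.
The diminutive form *vojakna*: last vowel = /a/, a back vowel → -so → *vojaknaso*.
Since the final sound of the plural form *vojaknaso* is /o/ (a vowel), it takes -ogo, giving *vojaknasoogo*.

vojaknasoogo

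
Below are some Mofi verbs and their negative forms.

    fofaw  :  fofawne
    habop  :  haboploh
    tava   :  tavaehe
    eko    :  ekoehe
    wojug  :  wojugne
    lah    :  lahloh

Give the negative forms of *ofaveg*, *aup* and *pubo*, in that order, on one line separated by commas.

ofavegne, auploh, puboehe

The alternation tracks the final sound of the stem — -loh when the stem ends in a voiceless consonant (*habop*, *lah*); -ne when the stem ends in a voiced consonant (*fofaw*, *wojug*); -ehe when the stem ends in a vowel (*tava*, *eko*).
*ofaveg*: final sound = /g/, a voiced consonant → -ne → *ofavegne*.
Since the final sound of *aup* is /p/ (a voiceless consonant), it takes -loh, giving *auploh*.
*pubo*: final sound = /o/, a vowel → -ehe → *puboehe*.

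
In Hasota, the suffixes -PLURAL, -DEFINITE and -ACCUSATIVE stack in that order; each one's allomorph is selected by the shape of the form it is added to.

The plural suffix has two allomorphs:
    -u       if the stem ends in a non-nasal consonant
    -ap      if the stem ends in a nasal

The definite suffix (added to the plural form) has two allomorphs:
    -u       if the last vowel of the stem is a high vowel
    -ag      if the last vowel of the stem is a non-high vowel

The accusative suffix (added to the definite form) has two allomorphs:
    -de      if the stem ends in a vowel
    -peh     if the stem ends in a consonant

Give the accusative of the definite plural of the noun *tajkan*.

tajkanapagpeh

Since the final consonant of *tajkan* is /n/ (a nasal), it takes -ap, giving *tajkanap*.
Since the last vowel of the plural form *tajkanap* is /a/ (a non-high vowel), it takes -ag, giving *tajkanapag*.
The final sound of the definite form *tajkanapag* is /g/, which is a consonant, so the accusative suffix is -peh, giving *tajkanapagpeh*.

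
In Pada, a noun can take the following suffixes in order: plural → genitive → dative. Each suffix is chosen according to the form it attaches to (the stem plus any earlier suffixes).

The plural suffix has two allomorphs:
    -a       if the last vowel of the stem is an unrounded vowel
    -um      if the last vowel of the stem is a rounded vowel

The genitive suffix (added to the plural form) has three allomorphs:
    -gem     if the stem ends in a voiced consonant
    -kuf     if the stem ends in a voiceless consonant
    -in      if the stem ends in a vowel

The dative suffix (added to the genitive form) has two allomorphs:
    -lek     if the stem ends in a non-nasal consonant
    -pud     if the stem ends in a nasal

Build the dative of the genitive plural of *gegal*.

gegalainpud

Since the last vowel of *gegal* is /a/ (an unrounded vowel), it takes -a, giving *gegala*.
The final sound of the plural form *gegala* is /a/, which is a vowel, so the genitive suffix is -in, giving *gegalain*.
The final consonant of the genitive form *gegalain* is /n/, which is a nasal, so the dative suffix is -pud, giving *gegalainpud*.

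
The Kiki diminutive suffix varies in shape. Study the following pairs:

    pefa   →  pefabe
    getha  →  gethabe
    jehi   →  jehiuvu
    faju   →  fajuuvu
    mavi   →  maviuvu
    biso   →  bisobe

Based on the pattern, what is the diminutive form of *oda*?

odabe

The suffix is conditioned by the last vowel: -uvu when the last vowel of the stem is a high vowel (*jehi*, *faju*, *mavi*); -be when the last vowel of the stem is a non-high vowel (*pefa*, *getha*, *biso*).
The last vowel of *oda* is /a/, which is a non-high vowel, so the suffix is -be, giving *odabe*.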